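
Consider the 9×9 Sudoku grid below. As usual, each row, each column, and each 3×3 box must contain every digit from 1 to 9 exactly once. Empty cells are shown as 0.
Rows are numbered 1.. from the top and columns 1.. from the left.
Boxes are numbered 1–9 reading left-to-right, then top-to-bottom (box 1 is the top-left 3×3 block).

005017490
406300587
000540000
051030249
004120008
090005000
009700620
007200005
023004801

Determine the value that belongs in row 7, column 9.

Cell row 7, column 9 itself could take any of {3, 4} by direct elimination.
Consider where 4 can go in column 9.
row 1, column 9 is out (row 1 already has a 4).
row 3, column 9 is out (row 3 already has a 4).
row 6, column 9 is out (box 6 already has a 4).
So the only cell in column 9 that can hold 4 is row 7, column 9.
Therefore row 7, column 9 = 4.

4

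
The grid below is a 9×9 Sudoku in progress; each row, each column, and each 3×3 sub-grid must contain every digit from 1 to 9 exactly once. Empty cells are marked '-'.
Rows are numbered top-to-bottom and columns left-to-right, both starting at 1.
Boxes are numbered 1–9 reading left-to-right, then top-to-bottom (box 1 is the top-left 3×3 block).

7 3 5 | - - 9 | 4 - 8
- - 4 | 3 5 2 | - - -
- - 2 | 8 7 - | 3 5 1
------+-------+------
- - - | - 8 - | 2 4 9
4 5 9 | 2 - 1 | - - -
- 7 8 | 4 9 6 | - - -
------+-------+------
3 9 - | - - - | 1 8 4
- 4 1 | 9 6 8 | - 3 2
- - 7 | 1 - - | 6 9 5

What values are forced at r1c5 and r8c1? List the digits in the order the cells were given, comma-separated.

For r1c5:
  Row 1 already contains {3, 4, 5, 7, 8, 9}.
  Column 5 already contains {5, 6, 7, 8, 9}.
  Its 3×3 block (box 2) already contains {2, 3, 5, 7, 8, 9}.
  The only value from 1–9 not eliminated is 1, so r1c5 = 1.
For r8c1:
  Row 8 already contains {1, 2, 3, 4, 6, 8, 9}.
  Column 1 already contains {3, 4, 7}.
  Its 3×3 block (box 7) already contains {1, 3, 4, 7, 9}.
  The only value from 1–9 not eliminated is 5, so r8c1 = 5.

1,5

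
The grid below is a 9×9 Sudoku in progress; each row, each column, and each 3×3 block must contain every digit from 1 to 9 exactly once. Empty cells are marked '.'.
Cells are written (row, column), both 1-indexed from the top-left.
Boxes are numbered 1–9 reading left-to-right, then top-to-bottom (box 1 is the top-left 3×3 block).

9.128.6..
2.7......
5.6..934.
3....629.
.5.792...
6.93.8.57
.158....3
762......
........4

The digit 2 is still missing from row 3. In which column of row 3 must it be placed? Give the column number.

9

Consider where 2 can go in row 3.
(3,2) is out (box 1 already has a 2).
(3,4) is out (column 4 already has a 2).
(3,5) is out (box 2 already has a 2).
So the only cell in row 3 that can hold 2 is (3,9).
That is column 9.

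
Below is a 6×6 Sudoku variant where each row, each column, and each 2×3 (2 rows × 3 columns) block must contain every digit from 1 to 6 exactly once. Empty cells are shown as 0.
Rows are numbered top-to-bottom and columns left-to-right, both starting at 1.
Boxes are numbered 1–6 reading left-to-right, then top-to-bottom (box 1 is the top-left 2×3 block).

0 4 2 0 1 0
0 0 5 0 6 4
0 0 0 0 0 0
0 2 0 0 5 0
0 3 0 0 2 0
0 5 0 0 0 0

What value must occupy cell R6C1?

2

Cell R6C1 itself could take any of {1, 2, 4, 6} by direct elimination.
Consider where 2 can go in column 1.
R1C1 is out (row 1 already has a 2).
R2C1 is out (box 1 already has a 2).
R3C1 is out (box 3 already has a 2).
R4C1 is out (row 4 already has a 2).
R5C1 is out (row 5 already has a 2).
So the only cell in column 1 that can hold 2 is R6C1.
Therefore R6C1 = 2.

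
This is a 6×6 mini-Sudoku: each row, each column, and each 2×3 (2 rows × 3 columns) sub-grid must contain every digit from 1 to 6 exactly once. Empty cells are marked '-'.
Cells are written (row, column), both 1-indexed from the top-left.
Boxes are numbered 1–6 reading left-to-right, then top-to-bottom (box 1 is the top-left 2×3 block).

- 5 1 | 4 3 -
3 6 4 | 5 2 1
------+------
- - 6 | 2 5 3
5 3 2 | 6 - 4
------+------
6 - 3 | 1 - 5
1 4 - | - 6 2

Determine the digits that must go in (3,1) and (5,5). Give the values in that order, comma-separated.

For (3,1):
  Row 3 already contains {2, 3, 5, 6}.
  Column 1 already contains {1, 3, 5, 6}.
  Its 2×3 block (box 3) already contains {2, 3, 5, 6}.
  The only value from 1–6 not eliminated is 4, so (3,1) = 4.
For (5,5):
  Row 5 already contains {1, 3, 5, 6}.
  Column 5 already contains {2, 3, 5, 6}.
  Its 2×3 block (box 6) already contains {1, 2, 5, 6}.
  The only value from 1–6 not eliminated is 4, so (5,5) = 4.

4,4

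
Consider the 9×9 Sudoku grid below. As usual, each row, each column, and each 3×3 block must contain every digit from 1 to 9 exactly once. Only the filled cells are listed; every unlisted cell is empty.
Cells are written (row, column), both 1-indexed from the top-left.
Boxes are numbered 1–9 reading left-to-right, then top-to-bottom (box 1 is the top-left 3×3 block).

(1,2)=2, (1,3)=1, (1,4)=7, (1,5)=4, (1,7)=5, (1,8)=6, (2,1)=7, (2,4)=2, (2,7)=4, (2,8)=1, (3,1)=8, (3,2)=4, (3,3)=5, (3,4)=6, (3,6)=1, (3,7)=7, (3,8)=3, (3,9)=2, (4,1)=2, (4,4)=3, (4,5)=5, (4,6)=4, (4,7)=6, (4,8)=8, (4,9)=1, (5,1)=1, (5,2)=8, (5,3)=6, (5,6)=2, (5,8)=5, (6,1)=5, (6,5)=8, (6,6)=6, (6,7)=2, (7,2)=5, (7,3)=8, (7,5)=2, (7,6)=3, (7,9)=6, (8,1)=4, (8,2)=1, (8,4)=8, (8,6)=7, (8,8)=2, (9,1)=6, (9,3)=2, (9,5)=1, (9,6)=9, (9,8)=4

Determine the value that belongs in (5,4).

Row 5 already contains {1, 2, 5, 6, 8}.
Column 4 already contains {2, 3, 6, 7, 8}.
Its 3×3 block (box 5) already contains {2, 3, 4, 5, 6, 8}.
The only value from 1–9 not eliminated is 9, so (5,4) = 9.

9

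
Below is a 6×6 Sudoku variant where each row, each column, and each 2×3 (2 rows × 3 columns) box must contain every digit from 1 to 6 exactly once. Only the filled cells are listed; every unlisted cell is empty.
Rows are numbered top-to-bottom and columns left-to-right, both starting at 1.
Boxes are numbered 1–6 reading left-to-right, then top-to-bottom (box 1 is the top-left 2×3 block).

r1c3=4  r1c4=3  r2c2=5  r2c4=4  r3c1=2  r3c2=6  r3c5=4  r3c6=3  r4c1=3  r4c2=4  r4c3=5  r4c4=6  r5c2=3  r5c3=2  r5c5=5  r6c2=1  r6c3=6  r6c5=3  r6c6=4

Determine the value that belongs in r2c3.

Cell r2c3 itself could take any of {1, 3} by direct elimination.
Consider where 3 can go in row 2.
r2c1 is out (column 1 already has a 3).
r2c5 is out (column 5 already has a 3).
r2c6 is out (column 6 already has a 3).
So the only cell in row 2 that can hold 3 is r2c3.
Therefore r2c3 = 3.

3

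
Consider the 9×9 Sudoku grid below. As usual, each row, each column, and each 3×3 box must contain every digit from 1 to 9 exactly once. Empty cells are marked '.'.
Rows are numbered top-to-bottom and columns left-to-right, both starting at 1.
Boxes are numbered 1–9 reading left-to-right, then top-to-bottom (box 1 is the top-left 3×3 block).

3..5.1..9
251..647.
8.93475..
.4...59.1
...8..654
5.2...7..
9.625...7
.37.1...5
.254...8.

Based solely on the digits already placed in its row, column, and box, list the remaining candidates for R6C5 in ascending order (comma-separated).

3,6,9

Row 6 already contains {2, 5, 7}.
Column 5 already contains {1, 4, 5}.
Its 3×3 block (box 5) already contains {5, 8}.
Removing those from 1–9 leaves {3, 6, 9} as the candidates for R6C5.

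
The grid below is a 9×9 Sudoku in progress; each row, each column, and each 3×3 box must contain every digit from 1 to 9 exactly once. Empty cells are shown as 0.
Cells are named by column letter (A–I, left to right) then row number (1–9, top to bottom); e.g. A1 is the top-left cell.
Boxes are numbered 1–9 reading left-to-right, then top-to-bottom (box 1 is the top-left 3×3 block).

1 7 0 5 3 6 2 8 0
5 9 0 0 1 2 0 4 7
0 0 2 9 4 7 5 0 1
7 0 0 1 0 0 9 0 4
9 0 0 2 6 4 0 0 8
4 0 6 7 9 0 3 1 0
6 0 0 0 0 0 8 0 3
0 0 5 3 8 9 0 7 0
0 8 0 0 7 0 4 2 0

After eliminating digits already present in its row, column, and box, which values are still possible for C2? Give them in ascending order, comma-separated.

Row 2 already contains {1, 2, 4, 5, 7, 9}.
Column C already contains {2, 5, 6}.
Its 3×3 block (box 1) already contains {1, 2, 5, 7, 9}.
Removing those from 1–9 leaves {3, 8} as the candidates for C2.

3,8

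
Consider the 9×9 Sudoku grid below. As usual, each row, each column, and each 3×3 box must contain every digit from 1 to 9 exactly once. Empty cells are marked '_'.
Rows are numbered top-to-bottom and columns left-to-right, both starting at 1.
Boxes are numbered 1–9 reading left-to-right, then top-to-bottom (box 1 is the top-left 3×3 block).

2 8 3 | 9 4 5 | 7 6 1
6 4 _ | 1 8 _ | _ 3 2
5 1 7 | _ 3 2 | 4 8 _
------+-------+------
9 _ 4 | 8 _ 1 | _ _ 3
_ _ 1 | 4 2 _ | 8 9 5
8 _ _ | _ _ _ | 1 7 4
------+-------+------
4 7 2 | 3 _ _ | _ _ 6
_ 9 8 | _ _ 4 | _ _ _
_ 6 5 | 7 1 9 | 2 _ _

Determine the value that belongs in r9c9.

Row 9 already contains {1, 2, 5, 6, 7, 9}.
Column 9 already contains {1, 2, 3, 4, 5, 6}.
Its 3×3 block (box 9) already contains {2, 6}.
The only value from 1–9 not eliminated is 8, so r9c9 = 8.

8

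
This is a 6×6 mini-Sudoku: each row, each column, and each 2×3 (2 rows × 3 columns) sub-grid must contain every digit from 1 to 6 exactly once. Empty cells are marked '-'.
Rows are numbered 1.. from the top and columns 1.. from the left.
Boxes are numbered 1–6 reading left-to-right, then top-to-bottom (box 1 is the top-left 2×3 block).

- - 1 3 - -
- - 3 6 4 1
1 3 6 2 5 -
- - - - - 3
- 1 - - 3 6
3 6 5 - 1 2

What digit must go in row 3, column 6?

Row 3 already contains {1, 2, 3, 5, 6}.
Column 6 already contains {1, 2, 3, 6}.
Its 2×3 block (box 4) already contains {2, 3, 5}.
The only value from 1–6 not eliminated is 4, so row 3, column 6 = 4.

4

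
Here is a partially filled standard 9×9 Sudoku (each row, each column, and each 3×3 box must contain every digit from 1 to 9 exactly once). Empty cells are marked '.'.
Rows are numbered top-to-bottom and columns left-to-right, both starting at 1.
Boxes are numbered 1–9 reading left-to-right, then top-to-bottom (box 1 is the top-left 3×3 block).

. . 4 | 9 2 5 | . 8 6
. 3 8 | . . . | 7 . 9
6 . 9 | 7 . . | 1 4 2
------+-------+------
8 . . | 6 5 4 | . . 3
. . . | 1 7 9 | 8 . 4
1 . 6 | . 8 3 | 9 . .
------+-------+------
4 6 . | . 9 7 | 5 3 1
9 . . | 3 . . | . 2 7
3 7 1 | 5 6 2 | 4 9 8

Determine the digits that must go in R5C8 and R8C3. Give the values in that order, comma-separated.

6,5

For R5C8:
  Consider where 6 can go in row 5.
  R5C1 is out (column 1 already has a 6).
  R5C2 is out (column 2 already has a 6).
  R5C3 is out (column 3 already has a 6).
  So the only cell in row 5 that can hold 6 is R5C8.
  So R5C8 = 6.
For R8C3:
  Row 8 already contains {2, 3, 7, 9}.
  Column 3 already contains {1, 4, 6, 8, 9}.
  Its 3×3 block (box 7) already contains {1, 3, 4, 6, 7, 9}.
  The only value from 1–9 not eliminated is 5, so R8C3 = 5.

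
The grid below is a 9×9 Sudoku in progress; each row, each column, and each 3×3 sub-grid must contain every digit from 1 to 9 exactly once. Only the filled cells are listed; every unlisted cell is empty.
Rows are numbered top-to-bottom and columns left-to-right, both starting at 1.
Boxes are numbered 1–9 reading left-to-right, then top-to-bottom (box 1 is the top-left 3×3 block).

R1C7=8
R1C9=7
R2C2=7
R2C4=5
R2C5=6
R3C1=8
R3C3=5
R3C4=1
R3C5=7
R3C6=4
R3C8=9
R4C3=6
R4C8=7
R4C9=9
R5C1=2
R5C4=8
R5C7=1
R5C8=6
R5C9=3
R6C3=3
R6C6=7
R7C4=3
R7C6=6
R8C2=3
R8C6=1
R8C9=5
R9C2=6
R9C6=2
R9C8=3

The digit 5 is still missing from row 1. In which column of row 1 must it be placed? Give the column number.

Consider where 5 can go in row 1.
R1C1 is out (box 1 already has a 5). R1C2 is out (box 1 already has a 5). R1C3 is out (column 3 already has a 5). R1C4 is out (column 4 already has a 5). The remaining empty cells in row 1 are similarly blocked.
So the only cell in row 1 that can hold 5 is R1C8.
That is column 8.

8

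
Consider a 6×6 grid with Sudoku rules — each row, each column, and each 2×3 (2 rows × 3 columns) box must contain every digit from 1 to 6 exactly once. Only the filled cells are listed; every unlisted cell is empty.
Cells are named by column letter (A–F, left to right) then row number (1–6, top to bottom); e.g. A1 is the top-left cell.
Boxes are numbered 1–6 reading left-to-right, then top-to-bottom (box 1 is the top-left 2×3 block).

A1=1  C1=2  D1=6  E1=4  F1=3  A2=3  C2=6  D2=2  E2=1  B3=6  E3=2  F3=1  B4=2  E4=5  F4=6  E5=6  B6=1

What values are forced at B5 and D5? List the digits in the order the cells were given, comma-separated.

For B5:
  Consider where 3 can go in column B.
  B1 is out (row 1 already has a 3).
  B2 is out (row 2 already has a 3).
  So the only cell in column B that can hold 3 is B5.
  So B5 = 3.
For D5:
  Consider where 1 can go in row 5.
  A5 is out (column A already has a 1).
  B5 is out (column B already has a 1).
  C5 is out (box 5 already has a 1).
  F5 is out (column F already has a 1).
  So the only cell in row 5 that can hold 1 is D5.
  So D5 = 1.

3,1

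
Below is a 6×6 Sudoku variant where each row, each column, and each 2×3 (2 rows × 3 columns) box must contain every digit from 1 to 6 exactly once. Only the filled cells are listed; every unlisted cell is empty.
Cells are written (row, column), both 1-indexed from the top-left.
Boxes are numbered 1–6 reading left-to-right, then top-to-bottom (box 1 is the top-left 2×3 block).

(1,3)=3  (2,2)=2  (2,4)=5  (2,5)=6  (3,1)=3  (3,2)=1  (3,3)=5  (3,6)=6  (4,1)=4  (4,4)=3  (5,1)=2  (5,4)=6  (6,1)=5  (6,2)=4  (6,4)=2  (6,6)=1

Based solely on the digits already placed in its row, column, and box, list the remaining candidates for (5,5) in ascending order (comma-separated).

Row 5 already contains {2, 6}.
Column 5 already contains {6}.
Its 2×3 block (box 6) already contains {1, 2, 6}.
Removing those from 1–6 leaves {3, 4, 5} as the candidates for (5,5).

3,4,5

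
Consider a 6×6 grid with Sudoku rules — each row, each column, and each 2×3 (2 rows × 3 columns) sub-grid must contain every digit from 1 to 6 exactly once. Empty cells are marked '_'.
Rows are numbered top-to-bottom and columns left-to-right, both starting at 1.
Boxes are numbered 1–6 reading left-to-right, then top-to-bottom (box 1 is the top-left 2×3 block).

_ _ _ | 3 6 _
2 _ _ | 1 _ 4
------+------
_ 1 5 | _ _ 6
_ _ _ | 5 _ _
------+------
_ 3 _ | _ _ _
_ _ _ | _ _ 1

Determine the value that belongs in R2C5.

Row 2 already contains {1, 2, 4}.
Column 5 already contains {6}.
Its 2×3 block (box 2) already contains {1, 3, 4, 6}.
The only value from 1–6 not eliminated is 5, so R2C5 = 5.

5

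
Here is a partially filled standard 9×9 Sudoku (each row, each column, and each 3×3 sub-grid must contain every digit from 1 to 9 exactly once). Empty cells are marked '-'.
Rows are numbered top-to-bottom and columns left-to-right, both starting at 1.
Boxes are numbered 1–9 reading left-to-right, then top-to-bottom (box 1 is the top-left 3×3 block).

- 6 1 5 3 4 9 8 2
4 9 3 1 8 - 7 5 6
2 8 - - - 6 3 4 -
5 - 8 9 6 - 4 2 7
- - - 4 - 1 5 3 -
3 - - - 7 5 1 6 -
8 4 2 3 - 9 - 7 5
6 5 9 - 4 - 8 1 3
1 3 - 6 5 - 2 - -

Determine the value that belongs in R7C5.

Row 7 already contains {2, 3, 4, 5, 7, 8, 9}.
Column 5 already contains {3, 4, 5, 6, 7, 8}.
Its 3×3 block (box 8) already contains {3, 4, 5, 6, 9}.
The only value from 1–9 not eliminated is 1, so R7C5 = 1.

1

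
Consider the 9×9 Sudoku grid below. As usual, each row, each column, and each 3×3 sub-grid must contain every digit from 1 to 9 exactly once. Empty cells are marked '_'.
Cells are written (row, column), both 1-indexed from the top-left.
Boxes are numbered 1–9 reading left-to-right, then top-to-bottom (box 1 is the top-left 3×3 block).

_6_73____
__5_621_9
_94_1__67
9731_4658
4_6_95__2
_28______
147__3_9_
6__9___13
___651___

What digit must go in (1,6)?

Cell (1,6) itself could take any of {8, 9} by direct elimination.
Consider where 9 can go in column 6.
(3,6) is out (row 3 already has a 9).
(6,6) is out (box 5 already has a 9).
(8,6) is out (row 8 already has a 9).
So the only cell in column 6 that can hold 9 is (1,6).
Therefore (1,6) = 9.

9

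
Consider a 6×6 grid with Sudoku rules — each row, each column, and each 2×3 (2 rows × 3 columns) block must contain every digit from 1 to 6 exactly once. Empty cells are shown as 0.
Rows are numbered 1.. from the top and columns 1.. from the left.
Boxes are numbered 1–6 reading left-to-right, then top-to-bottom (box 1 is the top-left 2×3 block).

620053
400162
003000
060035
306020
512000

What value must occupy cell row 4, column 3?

4

Cell row 4, column 3 itself could take any of {1, 4} by direct elimination.
Consider where 4 can go in column 3.
row 1, column 3 is out (box 1 already has a 4).
row 2, column 3 is out (row 2 already has a 4).
So the only cell in column 3 that can hold 4 is row 4, column 3.
Therefore row 4, column 3 = 4.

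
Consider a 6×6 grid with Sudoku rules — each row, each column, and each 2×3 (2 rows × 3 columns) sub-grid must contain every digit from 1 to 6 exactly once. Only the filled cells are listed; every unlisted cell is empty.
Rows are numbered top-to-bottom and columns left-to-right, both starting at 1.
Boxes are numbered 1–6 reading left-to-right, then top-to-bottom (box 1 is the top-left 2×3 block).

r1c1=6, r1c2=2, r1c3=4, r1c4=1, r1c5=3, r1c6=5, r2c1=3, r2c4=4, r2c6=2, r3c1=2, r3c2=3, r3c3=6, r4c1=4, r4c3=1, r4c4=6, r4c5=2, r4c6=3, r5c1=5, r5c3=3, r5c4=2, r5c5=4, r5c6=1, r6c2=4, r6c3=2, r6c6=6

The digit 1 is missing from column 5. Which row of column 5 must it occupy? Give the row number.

Consider where 1 can go in column 5.
r2c5 is out (box 2 already has a 1).
r6c5 is out (box 6 already has a 1).
So the only cell in column 5 that can hold 1 is r3c5.
That is row 3.

3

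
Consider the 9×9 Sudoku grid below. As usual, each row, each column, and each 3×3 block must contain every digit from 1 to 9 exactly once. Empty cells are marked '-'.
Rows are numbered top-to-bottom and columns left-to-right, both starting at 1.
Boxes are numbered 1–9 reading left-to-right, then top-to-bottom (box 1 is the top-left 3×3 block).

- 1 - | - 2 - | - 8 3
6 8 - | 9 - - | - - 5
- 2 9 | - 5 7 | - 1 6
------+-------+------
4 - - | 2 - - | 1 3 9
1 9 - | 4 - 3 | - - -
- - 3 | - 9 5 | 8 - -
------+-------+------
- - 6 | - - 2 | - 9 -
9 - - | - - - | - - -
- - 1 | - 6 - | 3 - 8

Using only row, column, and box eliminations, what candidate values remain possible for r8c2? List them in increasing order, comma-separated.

3,4,5,7

Row 8 already contains {9}.
Column 2 already contains {1, 2, 8, 9}.
Its 3×3 block (box 7) already contains {1, 6, 9}.
Removing those from 1–9 leaves {3, 4, 5, 7} as the candidates for r8c2.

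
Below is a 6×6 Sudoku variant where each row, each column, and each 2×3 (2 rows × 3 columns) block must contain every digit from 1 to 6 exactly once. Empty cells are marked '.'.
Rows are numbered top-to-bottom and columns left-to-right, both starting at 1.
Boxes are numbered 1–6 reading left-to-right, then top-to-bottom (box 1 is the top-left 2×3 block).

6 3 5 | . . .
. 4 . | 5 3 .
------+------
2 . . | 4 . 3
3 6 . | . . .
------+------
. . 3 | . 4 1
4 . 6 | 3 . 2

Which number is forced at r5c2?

Cell r5c2 itself could take any of {2, 5} by direct elimination.
Consider where 2 can go in column 2.
r3c2 is out (row 3 already has a 2).
r6c2 is out (row 6 already has a 2).
So the only cell in column 2 that can hold 2 is r5c2.
Therefore r5c2 = 2.

2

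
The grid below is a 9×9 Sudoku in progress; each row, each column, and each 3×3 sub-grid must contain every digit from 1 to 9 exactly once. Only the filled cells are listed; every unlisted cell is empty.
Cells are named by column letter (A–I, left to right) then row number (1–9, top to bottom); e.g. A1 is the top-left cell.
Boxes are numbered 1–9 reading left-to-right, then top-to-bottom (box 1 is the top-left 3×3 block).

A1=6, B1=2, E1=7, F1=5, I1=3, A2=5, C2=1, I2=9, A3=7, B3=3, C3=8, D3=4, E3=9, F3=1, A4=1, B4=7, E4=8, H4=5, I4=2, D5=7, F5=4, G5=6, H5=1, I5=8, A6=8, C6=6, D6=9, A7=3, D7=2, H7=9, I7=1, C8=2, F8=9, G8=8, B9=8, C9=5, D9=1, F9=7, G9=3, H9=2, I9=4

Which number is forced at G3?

2

Cell G3 itself could take any of {2, 5} by direct elimination.
Consider where 2 can go in row 3.
H3 is out (column H already has a 2).
I3 is out (column I already has a 2).
So the only cell in row 3 that can hold 2 is G3.
Therefore G3 = 2.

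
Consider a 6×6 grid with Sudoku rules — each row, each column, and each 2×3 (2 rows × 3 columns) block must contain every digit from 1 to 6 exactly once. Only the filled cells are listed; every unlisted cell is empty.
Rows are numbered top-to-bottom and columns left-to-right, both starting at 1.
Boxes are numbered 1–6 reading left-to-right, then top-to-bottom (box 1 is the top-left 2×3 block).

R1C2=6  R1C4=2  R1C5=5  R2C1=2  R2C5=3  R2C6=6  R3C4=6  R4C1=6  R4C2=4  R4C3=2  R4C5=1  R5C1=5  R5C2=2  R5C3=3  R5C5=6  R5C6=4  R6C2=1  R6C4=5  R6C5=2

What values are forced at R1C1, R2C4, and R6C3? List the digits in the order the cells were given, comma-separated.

For R1C1:
  Consider where 3 can go in box 1.
  R1C3 is out (column 3 already has a 3).
  R2C2 is out (row 2 already has a 3).
  R2C3 is out (row 2 already has a 3).
  So the only cell in box 1 that can hold 3 is R1C1.
  So R1C1 = 3.
For R2C4:
  Consider where 4 can go in column 4.
  R4C4 is out (row 4 already has a 4).
  R5C4 is out (row 5 already has a 4).
  So the only cell in column 4 that can hold 4 is R2C4.
  So R2C4 = 4.
For R6C3:
  Consider where 6 can go in row 6.
  R6C1 is out (column 1 already has a 6).
  R6C6 is out (column 6 already has a 6).
  So the only cell in row 6 that can hold 6 is R6C3.
  So R6C3 = 6.

3,4,6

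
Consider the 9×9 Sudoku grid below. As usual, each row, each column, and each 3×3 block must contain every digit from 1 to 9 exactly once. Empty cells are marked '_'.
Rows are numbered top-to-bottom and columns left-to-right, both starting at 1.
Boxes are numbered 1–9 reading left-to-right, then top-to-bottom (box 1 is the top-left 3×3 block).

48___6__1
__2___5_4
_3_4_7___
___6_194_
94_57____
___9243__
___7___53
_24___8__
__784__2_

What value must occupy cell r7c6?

Cell r7c6 itself could take any of {2, 9} by direct elimination.
Consider where 2 can go in column 6.
r2c6 is out (row 2 already has a 2).
r5c6 is out (box 5 already has a 2).
r8c6 is out (row 8 already has a 2).
r9c6 is out (row 9 already has a 2).
So the only cell in column 6 that can hold 2 is r7c6.
Therefore r7c6 = 2.

2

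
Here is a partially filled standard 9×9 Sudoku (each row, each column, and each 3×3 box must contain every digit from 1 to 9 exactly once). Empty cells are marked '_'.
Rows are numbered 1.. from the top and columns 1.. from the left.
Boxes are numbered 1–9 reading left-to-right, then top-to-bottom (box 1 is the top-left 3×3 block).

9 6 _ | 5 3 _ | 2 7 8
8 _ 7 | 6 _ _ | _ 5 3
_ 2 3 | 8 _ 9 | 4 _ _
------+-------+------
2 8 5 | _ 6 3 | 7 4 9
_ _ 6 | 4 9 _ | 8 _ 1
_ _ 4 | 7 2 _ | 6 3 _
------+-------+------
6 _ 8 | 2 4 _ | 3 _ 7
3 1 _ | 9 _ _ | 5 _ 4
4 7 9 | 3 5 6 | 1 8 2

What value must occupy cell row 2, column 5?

1

Row 2 already contains {3, 5, 6, 7, 8}.
Column 5 already contains {2, 3, 4, 5, 6, 9}.
Its 3×3 block (box 2) already contains {3, 5, 6, 8, 9}.
The only value from 1–9 not eliminated is 1, so row 2, column 5 = 1.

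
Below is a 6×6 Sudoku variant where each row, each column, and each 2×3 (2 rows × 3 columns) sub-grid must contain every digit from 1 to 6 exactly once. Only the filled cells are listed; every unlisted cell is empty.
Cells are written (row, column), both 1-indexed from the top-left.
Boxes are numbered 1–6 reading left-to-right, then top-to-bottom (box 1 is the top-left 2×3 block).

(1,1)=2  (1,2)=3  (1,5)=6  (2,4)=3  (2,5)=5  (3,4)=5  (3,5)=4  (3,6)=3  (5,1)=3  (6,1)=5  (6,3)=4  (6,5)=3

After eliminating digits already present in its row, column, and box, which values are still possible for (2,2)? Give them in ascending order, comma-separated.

Row 2 already contains {3, 5}.
Column 2 already contains {3}.
Its 2×3 block (box 1) already contains {2, 3}.
Removing those from 1–6 leaves {1, 4, 6} as the candidates for (2,2).

1,4,6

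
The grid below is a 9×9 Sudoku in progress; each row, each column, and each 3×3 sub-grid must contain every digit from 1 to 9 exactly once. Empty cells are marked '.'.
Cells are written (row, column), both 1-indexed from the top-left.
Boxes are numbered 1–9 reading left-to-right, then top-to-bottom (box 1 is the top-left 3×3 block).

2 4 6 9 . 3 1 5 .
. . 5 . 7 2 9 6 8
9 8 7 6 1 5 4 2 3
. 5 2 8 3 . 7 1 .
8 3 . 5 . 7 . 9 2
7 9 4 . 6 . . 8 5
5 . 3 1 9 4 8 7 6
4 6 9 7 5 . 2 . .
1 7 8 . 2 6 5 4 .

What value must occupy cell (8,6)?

8

Row 8 already contains {2, 4, 5, 6, 7, 9}.
Column 6 already contains {2, 3, 4, 5, 6, 7}.
Its 3×3 block (box 8) already contains {1, 2, 4, 5, 6, 7, 9}.
The only value from 1–9 not eliminated is 8, so (8,6) = 8.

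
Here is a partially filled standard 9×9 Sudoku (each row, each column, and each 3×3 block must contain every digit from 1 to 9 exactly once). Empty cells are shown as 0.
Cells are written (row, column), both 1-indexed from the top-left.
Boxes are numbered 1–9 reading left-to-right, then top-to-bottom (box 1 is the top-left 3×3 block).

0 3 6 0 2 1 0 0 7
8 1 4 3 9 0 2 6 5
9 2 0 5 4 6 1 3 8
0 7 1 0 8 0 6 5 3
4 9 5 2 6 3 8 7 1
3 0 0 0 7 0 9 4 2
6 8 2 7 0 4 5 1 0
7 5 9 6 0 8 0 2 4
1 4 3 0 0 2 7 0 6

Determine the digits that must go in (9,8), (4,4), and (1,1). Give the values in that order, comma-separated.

8,4,5

For (9,8):
  Consider where 8 can go in column 8.
  (1,8) is out (box 3 already has a 8).
  So the only cell in column 8 that can hold 8 is (9,8).
  So (9,8) = 8.
For (4,4):
  Consider where 4 can go in row 4.
  (4,1) is out (column 1 already has a 4).
  (4,6) is out (column 6 already has a 4).
  So the only cell in row 4 that can hold 4 is (4,4).
  So (4,4) = 4.
For (1,1):
  Row 1 already contains {1, 2, 3, 6, 7}.
  Column 1 already contains {1, 3, 4, 6, 7, 8, 9}.
  Its 3×3 block (box 1) already contains {1, 2, 3, 4, 6, 8, 9}.
  The only value from 1–9 not eliminated is 5, so (1,1) = 5.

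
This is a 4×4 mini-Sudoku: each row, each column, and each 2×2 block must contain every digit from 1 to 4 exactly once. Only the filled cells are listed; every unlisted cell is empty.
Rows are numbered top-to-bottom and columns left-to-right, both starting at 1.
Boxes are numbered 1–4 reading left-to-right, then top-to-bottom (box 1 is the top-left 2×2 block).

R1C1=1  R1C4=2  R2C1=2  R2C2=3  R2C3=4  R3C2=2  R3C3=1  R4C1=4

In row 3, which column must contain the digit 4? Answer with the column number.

Consider where 4 can go in row 3.
R3C1 is out (column 1 already has a 4).
So the only cell in row 3 that can hold 4 is R3C4.
That is column 4.

4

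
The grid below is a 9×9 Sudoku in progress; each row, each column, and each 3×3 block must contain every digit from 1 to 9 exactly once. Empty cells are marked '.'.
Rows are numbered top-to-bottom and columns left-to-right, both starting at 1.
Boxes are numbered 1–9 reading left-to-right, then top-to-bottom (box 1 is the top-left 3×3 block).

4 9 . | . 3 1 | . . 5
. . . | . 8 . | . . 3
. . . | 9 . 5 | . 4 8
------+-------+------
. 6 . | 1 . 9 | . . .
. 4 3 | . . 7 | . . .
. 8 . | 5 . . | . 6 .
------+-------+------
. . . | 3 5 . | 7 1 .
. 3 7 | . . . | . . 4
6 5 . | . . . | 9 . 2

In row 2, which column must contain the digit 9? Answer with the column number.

8

Consider where 9 can go in row 2.
r2c1 is out (box 1 already has a 9). r2c2 is out (column 2 already has a 9). r2c3 is out (box 1 already has a 9). r2c4 is out (column 4 already has a 9). The remaining empty cells in row 2 are similarly blocked.
So the only cell in row 2 that can hold 9 is r2c8.
That is column 8.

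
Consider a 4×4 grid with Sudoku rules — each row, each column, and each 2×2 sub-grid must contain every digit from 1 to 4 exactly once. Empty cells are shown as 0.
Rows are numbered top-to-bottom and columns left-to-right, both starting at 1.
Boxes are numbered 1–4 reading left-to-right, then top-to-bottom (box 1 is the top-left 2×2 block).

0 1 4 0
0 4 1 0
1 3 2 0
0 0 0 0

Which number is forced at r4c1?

4

Cell r4c1 itself could take any of {2, 4} by direct elimination.
Consider where 4 can go in box 3.
r4c2 is out (column 2 already has a 4).
So the only cell in box 3 that can hold 4 is r4c1.
Therefore r4c1 = 4.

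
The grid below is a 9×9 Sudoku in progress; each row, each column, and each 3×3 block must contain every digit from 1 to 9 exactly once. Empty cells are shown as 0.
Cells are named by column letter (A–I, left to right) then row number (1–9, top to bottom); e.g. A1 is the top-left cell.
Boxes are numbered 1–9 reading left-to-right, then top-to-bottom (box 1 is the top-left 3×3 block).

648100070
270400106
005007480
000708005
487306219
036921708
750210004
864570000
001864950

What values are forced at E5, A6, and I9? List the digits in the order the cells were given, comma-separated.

5,5,7

For E5:
  Row 5 already contains {1, 2, 3, 4, 6, 7, 8, 9}.
  Column E already contains {1, 2, 6, 7}.
  Its 3×3 block (box 5) already contains {1, 2, 3, 6, 7, 8, 9}.
  The only value from 1–9 not eliminated is 5, so E5 = 5.
For A6:
  Row 6 already contains {1, 2, 3, 6, 7, 8, 9}.
  Column A already contains {2, 4, 6, 7, 8}.
  Its 3×3 block (box 4) already contains {3, 4, 6, 7, 8}.
  The only value from 1–9 not eliminated is 5, so A6 = 5.
For I9:
  Consider where 7 can go in box 9.
  G7 is out (row 7 already has a 7).
  H7 is out (row 7 already has a 7).
  G8 is out (row 8 already has a 7).
  H8 is out (row 8 already has a 7).
  I8 is out (row 8 already has a 7).
  So the only cell in box 9 that can hold 7 is I9.
  So I9 = 7.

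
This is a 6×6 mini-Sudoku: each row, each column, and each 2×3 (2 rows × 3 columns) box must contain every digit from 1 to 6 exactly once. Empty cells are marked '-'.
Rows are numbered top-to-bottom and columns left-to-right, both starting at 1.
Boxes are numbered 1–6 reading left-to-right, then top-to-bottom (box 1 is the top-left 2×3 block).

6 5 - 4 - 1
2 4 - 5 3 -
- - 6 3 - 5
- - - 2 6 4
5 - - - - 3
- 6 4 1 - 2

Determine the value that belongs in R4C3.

Cell R4C3 itself could take any of {1, 3, 5} by direct elimination.
Consider where 5 can go in column 3.
R1C3 is out (row 1 already has a 5).
R2C3 is out (row 2 already has a 5).
R5C3 is out (row 5 already has a 5).
So the only cell in column 3 that can hold 5 is R4C3.
Therefore R4C3 = 5.

5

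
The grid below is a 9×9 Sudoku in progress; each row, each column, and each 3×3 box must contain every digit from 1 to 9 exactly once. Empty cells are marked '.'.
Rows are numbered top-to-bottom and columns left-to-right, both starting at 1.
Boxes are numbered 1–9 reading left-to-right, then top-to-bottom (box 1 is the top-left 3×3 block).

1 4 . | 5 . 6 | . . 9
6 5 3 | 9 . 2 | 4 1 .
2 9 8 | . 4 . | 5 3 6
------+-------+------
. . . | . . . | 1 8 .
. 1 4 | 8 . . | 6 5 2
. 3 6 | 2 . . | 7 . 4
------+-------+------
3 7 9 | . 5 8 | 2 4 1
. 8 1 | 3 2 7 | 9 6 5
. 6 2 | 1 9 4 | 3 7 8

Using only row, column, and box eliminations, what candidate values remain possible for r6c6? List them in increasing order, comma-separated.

Row 6 already contains {2, 3, 4, 6, 7}.
Column 6 already contains {2, 4, 6, 7, 8}.
Its 3×3 block (box 5) already contains {2, 8}.
Removing those from 1–9 leaves {1, 5, 9} as the candidates for r6c6.

1,5,9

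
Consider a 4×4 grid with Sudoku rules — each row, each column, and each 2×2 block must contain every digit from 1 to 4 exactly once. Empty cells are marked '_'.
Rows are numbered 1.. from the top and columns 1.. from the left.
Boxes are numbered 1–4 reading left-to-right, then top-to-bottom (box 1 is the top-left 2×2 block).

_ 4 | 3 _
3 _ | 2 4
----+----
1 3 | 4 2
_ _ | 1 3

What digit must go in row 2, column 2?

1

Row 2 already contains {2, 3, 4}.
Column 2 already contains {3, 4}.
Its 2×2 block (box 1) already contains {3, 4}.
The only value from 1–4 not eliminated is 1, so row 2, column 2 = 1.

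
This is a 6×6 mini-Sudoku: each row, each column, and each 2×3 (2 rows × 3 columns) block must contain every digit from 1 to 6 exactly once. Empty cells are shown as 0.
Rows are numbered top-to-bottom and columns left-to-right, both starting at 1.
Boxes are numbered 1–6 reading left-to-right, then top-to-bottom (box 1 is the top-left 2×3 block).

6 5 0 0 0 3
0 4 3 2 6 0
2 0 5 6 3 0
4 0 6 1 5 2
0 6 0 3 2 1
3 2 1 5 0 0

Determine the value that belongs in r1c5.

1

Cell r1c5 itself could take any of {1, 4} by direct elimination.
Consider where 1 can go in box 2.
r1c4 is out (column 4 already has a 1).
r2c6 is out (column 6 already has a 1).
So the only cell in box 2 that can hold 1 is r1c5.
Therefore r1c5 = 1.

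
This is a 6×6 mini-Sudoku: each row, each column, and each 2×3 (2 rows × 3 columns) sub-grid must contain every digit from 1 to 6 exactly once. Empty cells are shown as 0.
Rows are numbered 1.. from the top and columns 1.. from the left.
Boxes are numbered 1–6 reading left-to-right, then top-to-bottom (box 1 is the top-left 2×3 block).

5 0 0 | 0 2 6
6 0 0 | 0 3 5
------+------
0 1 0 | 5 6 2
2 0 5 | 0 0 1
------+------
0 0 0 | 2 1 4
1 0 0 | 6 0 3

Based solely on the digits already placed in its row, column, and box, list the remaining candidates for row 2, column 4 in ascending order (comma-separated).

Row 2 already contains {3, 5, 6}.
Column 4 already contains {2, 5, 6}.
Its 2×3 block (box 2) already contains {2, 3, 5, 6}.
Removing those from 1–6 leaves {1, 4} as the candidates for row 2, column 4.

1,4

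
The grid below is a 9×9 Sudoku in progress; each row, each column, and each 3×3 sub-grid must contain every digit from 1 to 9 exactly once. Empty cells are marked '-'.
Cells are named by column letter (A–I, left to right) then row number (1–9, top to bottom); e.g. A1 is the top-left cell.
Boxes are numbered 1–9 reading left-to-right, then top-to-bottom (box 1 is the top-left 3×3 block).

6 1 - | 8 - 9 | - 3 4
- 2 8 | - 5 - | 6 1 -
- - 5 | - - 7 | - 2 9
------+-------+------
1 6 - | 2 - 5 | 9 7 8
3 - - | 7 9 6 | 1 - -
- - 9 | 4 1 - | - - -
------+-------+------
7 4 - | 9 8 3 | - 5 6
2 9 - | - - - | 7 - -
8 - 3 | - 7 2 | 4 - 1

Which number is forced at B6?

Cell B6 itself could take any of {5, 7, 8} by direct elimination.
Consider where 7 can go in column B.
B3 is out (row 3 already has a 7).
B5 is out (row 5 already has a 7).
B9 is out (row 9 already has a 7).
So the only cell in column B that can hold 7 is B6.
Therefore B6 = 7.

7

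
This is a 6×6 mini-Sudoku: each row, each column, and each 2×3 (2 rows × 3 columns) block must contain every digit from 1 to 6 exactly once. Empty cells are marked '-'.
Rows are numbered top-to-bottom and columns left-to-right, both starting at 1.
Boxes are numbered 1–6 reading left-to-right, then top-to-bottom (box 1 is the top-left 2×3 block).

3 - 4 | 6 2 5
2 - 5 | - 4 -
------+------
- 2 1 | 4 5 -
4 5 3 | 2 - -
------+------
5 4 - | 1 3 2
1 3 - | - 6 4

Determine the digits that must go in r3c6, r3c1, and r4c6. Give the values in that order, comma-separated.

3,6,6

For r3c6:
  Consider where 3 can go in row 3.
  r3c1 is out (column 1 already has a 3).
  So the only cell in row 3 that can hold 3 is r3c6.
  So r3c6 = 3.
For r3c1:
  Row 3 already contains {1, 2, 4, 5}.
  Column 1 already contains {1, 2, 3, 4, 5}.
  Its 2×3 block (box 3) already contains {1, 2, 3, 4, 5}.
  The only value from 1–6 not eliminated is 6, so r3c1 = 6.
For r4c6:
  Consider where 6 can go in row 4.
  r4c5 is out (column 5 already has a 6).
  So the only cell in row 4 that can hold 6 is r4c6.
  So r4c6 = 6.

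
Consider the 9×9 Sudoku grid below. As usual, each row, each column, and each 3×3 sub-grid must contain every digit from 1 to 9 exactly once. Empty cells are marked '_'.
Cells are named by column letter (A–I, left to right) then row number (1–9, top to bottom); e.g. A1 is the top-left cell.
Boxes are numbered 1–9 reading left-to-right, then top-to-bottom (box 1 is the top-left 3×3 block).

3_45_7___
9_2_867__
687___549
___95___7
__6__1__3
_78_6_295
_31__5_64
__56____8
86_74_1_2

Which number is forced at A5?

Cell A5 itself could take any of {2, 4, 5} by direct elimination.
Consider where 5 can go in column A.
A4 is out (row 4 already has a 5).
A6 is out (row 6 already has a 5).
A7 is out (row 7 already has a 5).
A8 is out (row 8 already has a 5).
So the only cell in column A that can hold 5 is A5.
Therefore A5 = 5.

5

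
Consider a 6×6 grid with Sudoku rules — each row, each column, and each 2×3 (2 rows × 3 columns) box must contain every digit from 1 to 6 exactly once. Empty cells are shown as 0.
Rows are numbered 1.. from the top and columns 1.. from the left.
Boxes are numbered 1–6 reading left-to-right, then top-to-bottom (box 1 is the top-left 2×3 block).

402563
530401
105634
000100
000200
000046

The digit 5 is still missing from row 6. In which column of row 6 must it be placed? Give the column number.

2

Consider where 5 can go in row 6.
row 6, column 1 is out (column 1 already has a 5).
row 6, column 3 is out (column 3 already has a 5).
row 6, column 4 is out (column 4 already has a 5).
So the only cell in row 6 that can hold 5 is row 6, column 2.
That is column 2.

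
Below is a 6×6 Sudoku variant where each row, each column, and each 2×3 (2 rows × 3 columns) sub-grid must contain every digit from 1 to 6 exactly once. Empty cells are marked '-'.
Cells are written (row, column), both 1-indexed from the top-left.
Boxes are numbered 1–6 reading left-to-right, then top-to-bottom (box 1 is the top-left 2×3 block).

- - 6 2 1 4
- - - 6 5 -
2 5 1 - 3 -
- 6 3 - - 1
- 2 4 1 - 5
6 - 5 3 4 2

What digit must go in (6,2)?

1

Row 6 already contains {2, 3, 4, 5, 6}.
Column 2 already contains {2, 5, 6}.
Its 2×3 block (box 5) already contains {2, 4, 5, 6}.
The only value from 1–6 not eliminated is 1, so (6,2) = 1.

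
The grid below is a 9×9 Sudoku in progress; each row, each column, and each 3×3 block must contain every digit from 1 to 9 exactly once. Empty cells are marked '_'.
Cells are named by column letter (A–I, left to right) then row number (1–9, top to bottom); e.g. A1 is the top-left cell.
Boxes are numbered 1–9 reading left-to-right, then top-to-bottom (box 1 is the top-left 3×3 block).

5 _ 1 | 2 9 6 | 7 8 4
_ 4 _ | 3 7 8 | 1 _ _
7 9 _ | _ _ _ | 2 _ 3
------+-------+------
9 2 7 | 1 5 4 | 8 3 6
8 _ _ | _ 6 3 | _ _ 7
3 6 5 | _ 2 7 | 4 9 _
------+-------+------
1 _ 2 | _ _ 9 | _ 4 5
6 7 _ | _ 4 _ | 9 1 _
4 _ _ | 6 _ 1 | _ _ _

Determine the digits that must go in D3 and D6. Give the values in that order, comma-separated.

4,8

For D3:
  Consider where 4 can go in box 2.
  E3 is out (column E already has a 4).
  F3 is out (column F already has a 4).
  So the only cell in box 2 that can hold 4 is D3.
  So D3 = 4.
For D6:
  Row 6 already contains {2, 3, 4, 5, 6, 7, 9}.
  Column D already contains {1, 2, 3, 6}.
  Its 3×3 block (box 5) already contains {1, 2, 3, 4, 5, 6, 7}.
  The only value from 1–9 not eliminated is 8, so D6 = 8.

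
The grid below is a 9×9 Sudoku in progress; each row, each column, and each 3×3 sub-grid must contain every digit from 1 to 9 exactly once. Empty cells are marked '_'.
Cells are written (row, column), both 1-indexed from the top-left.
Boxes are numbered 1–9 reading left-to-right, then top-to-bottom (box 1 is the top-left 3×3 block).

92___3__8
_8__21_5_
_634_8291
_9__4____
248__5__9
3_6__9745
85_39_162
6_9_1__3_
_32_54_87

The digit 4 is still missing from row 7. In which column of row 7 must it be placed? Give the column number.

Consider where 4 can go in row 7.
(7,6) is out (column 6 already has a 4).
So the only cell in row 7 that can hold 4 is (7,3).
That is column 3.

3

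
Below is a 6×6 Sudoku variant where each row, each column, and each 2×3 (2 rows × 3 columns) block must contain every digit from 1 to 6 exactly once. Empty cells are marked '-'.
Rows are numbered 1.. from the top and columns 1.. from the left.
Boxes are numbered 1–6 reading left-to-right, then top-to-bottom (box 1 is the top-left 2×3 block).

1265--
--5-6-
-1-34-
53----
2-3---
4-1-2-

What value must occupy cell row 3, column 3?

2

Row 3 already contains {1, 3, 4}.
Column 3 already contains {1, 3, 5, 6}.
Its 2×3 block (box 3) already contains {1, 3, 5}.
The only value from 1–6 not eliminated is 2, so row 3, column 3 = 2.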